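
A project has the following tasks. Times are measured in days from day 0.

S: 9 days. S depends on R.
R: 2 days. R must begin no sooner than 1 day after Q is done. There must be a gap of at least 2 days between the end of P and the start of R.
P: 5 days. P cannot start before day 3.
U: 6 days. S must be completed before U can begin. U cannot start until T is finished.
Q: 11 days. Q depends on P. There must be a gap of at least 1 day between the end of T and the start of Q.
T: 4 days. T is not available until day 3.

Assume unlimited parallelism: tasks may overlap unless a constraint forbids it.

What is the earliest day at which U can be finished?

37

After its own release at day 3, T can start at day 3 and finishes at day 7.
P cannot begin until its own release at day 3. It runs from day 3 to 3 + 5 = day 8.
Q cannot start until P (finishes day 8); T (finishes day 7, plus 1-day gap → day 8). The controlling bound is day 8, so Q finishes at 8 + 11 = day 19.
R cannot start until Q (finishes day 19, plus 1-day gap → day 20); P (finishes day 8, plus 2-day gap → day 10). The controlling bound is day 20, so R finishes at 20 + 2 = day 22.
After R (finishes day 22), S can start at day 22 and finishes at day 31.
U cannot start until S (finishes day 31); T (finishes day 7). The controlling bound is day 31, so U finishes at 31 + 6 = day 37.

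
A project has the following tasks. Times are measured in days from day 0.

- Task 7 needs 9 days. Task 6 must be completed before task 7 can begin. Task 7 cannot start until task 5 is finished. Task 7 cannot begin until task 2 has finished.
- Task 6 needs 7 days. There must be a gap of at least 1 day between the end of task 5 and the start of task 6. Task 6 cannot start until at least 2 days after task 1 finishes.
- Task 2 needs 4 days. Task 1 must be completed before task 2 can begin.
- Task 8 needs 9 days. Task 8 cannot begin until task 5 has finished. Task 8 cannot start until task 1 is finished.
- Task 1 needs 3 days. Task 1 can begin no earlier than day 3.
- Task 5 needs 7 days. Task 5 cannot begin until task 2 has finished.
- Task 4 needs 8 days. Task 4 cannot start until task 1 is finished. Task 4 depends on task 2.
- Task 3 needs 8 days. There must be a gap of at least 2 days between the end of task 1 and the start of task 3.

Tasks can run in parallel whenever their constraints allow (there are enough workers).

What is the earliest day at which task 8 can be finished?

26

After its own release at day 3, task 1 can start at day 3 and finishes at day 6.
Task 2 waits on task 1 (finishes day 6), so it starts at day 6 and finishes at 6 + 4 = day 10.
After task 2 (finishes day 10), task 5 can start at day 10 and finishes at day 17.
For task 8: task 5 (finishes day 17); task 1 (finishes day 6). Taking the maximum gives a start of day 17, and it finishes at 17 + 9 = day 26.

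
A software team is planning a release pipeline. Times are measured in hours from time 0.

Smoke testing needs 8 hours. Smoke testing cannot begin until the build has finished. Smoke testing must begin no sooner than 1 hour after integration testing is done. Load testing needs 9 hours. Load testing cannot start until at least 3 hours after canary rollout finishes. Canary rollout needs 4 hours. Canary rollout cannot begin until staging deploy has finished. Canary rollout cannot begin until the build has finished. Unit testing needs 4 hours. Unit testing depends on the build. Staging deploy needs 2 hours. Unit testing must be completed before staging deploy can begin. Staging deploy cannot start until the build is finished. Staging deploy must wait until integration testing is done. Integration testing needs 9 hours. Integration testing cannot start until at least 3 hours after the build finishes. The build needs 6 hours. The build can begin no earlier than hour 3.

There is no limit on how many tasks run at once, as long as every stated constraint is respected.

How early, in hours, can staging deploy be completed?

23

After its own release at hour 3, the build can start at hour 3 and finishes at hour 9.
After the build (finishes hour 9, plus 3-hour gap → hour 12), integration testing can start at hour 12 and finishes at hour 21.
Unit testing waits on the build (finishes hour 9), so it starts at hour 9 and finishes at 9 + 4 = hour 13.
For staging deploy: unit testing (finishes hour 13); the build (finishes hour 9); integration testing (finishes hour 21). Taking the maximum gives a start of hour 21, and it finishes at 21 + 2 = hour 23.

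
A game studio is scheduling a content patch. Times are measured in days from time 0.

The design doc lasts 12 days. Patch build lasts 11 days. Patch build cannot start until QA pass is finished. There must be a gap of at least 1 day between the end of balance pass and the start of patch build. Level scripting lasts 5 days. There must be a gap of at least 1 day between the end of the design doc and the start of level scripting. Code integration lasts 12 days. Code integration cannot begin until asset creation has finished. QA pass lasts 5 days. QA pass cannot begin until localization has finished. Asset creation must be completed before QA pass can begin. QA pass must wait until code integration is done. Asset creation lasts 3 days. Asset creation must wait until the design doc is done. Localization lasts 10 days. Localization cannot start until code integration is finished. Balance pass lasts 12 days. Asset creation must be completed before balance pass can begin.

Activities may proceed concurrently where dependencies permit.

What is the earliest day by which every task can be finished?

The design doc has no prerequisites, so it starts at day 0 and finishes at day 12.
After the design doc (finishes day 12, plus 1-day gap → day 13), level scripting can start at day 13 and finishes at day 18.
After the design doc (finishes day 12), asset creation can start at day 12 and finishes at day 15.
Balance pass cannot begin until asset creation (finishes day 15). It runs from day 15 to 15 + 12 = day 27.
Code integration cannot begin until asset creation (finishes day 15). It runs from day 15 to 15 + 12 = day 27.
After code integration (finishes day 27), localization can start at day 27 and finishes at day 37.
QA pass has to wait for localization (finishes day 37); asset creation (finishes day 15); code integration (finishes day 27). The latest of these is day 37, so QA pass runs day 37 to 37 + 5 = day 42.
Patch build needs all of QA pass (finishes day 42); balance pass (finishes day 27, plus 1-day gap → day 28). That puts its earliest start at day 42; it finishes at 42 + 11 = day 53.
All tasks are finished once the last one completes. Finish times: The design doc at 12, Asset creation at 15, Level scripting at 18, Code integration at 27, Balance pass at 27, Localization at 37, QA pass at 42, Patch build at 53. The latest is day 53.

53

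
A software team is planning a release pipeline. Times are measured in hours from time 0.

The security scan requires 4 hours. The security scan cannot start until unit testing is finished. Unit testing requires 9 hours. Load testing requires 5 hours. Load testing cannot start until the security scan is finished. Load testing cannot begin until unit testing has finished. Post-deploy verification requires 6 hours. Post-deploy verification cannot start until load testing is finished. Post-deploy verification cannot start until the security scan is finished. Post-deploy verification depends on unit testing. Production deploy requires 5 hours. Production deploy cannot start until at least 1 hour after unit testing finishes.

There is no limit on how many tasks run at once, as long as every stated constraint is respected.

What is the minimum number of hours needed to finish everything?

Nothing blocks unit testing, so it runs from hour 0 to hour 9.
After unit testing (finishes hour 9, plus 1-hour gap → hour 10), production deploy can start at hour 10 and finishes at hour 15.
The security scan waits on unit testing (finishes hour 9), so it starts at hour 9 and finishes at 9 + 4 = hour 13.
Load testing needs all of the security scan (finishes hour 13); unit testing (finishes hour 9). That puts its earliest start at hour 13; it finishes at 13 + 5 = hour 18.
For post-deploy verification: load testing (finishes hour 18); the security scan (finishes hour 13); unit testing (finishes hour 9). Taking the maximum gives a start of hour 18, and it finishes at 18 + 6 = hour 24.
All tasks are finished once the last one completes. Finish times: Unit testing at 9, The security scan at 13, Load testing at 18, Production deploy at 15, Post-deploy verification at 24. The latest is hour 24.

24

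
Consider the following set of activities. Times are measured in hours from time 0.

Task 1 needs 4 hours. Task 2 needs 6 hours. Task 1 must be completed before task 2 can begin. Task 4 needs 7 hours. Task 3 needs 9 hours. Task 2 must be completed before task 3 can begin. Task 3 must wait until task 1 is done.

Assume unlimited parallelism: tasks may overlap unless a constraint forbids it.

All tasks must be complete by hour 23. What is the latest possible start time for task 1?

Task 3 must finish by hour 23; it takes 9 hours, so it must start by 23 − 9 = hour 14.
Since task 3 (must start by hour 14) depends on it, task 2 must finish by hour 14. Backing off its 6-hour duration gives a latest start of hour 8.
Task 1 has several dependents: task 2 (must start by hour 8); task 3 (must start by hour 14). The earliest of those limits is hour 8, so task 1 must start by 8 − 4 = hour 4.

4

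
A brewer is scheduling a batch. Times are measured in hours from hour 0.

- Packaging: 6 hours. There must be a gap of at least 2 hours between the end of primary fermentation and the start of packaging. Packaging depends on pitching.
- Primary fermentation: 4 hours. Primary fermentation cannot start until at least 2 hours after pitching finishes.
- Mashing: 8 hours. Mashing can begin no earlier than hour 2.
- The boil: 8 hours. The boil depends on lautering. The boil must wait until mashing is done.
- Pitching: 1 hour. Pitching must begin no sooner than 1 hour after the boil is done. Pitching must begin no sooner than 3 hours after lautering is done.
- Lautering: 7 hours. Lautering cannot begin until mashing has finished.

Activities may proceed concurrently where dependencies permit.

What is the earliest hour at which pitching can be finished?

Mashing cannot begin until its own release at hour 2. It runs from hour 2 to 2 + 8 = hour 10.
After mashing (finishes hour 10), lautering can start at hour 10 and finishes at hour 17.
The boil cannot start until lautering (finishes hour 17); mashing (finishes hour 10). The controlling bound is hour 17, so the boil finishes at 17 + 8 = hour 25.
Pitching needs all of the boil (finishes hour 25, plus 1-hour gap → hour 26); lautering (finishes hour 17, plus 3-hour gap → hour 20). That puts its earliest start at hour 26; it finishes at 26 + 1 = hour 27.

27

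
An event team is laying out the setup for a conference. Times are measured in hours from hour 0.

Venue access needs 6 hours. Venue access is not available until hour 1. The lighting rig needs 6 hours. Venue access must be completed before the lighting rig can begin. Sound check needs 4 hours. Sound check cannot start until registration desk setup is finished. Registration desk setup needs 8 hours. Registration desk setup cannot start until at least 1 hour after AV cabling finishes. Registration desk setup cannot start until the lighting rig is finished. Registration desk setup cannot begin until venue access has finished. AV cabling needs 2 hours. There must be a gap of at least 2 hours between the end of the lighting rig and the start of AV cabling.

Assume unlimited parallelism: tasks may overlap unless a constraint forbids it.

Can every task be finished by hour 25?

After its own release at hour 1, venue access can start at hour 1 and finishes at hour 7.
The lighting rig cannot begin until venue access (finishes hour 7). It runs from hour 7 to 7 + 6 = hour 13.
AV cabling waits on the lighting rig (finishes hour 13, plus 2-hour gap → hour 15), so it starts at hour 15 and finishes at 15 + 2 = hour 17.
Registration desk setup needs all of AV cabling (finishes hour 17, plus 1-hour gap → hour 18); the lighting rig (finishes hour 13); venue access (finishes hour 7). That puts its earliest start at hour 18; it finishes at 18 + 8 = hour 26.
Sound check waits on registration desk setup (finishes hour 26), so it starts at hour 26 and finishes at 26 + 4 = hour 30.
The earliest everything can be done is hour 30, which is after the deadline of 25, so it is not possible.

No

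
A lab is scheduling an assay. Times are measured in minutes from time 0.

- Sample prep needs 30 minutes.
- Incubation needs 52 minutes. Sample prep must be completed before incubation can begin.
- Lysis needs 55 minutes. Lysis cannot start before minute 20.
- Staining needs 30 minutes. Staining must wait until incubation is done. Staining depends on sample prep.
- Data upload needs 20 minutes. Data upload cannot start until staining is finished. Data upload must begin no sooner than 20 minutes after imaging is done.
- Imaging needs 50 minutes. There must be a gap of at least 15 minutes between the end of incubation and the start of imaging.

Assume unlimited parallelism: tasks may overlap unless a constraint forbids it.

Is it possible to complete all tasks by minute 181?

After its own release at minute 20, lysis can start at minute 20 and finishes at minute 75.
Nothing blocks sample prep, so it runs from minute 0 to minute 30.
Incubation waits on sample prep (finishes minute 30), so it starts at minute 30 and finishes at 30 + 52 = minute 82.
After incubation (finishes minute 82, plus 15-minute gap → minute 97), imaging can start at minute 97 and finishes at minute 147.
For staining: incubation (finishes minute 82); sample prep (finishes minute 30). Taking the maximum gives a start of minute 82, and it finishes at 82 + 30 = minute 112.
Data upload needs all of staining (finishes minute 112); imaging (finishes minute 147, plus 20-minute gap → minute 167). That puts its earliest start at minute 167; it finishes at 167 + 20 = minute 187.
The earliest everything can be done is minute 187, which is after the deadline of 181, so it is not possible.

No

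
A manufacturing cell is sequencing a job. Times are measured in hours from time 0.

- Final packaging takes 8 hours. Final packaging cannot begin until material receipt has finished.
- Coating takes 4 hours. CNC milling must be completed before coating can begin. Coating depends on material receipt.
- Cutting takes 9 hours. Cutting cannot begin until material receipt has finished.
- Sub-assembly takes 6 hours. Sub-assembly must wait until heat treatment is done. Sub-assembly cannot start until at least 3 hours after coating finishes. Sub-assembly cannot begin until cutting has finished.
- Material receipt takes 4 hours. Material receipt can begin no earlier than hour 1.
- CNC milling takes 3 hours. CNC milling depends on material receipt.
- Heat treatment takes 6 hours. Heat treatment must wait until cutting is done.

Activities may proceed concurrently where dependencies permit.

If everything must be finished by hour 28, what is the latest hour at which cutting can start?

7

Sub-assembly must finish by hour 28; it takes 6 hours, so it must start by 28 − 6 = hour 22.
Heat treatment must finish before sub-assembly (must start by hour 22). With a 6-hour duration, heat treatment must start by 22 − 6 = hour 16.
Cutting must finish in time for heat treatment (must start by hour 16); sub-assembly (must start by hour 22). The tightest is hour 16, so cutting must start by 16 − 9 = hour 7.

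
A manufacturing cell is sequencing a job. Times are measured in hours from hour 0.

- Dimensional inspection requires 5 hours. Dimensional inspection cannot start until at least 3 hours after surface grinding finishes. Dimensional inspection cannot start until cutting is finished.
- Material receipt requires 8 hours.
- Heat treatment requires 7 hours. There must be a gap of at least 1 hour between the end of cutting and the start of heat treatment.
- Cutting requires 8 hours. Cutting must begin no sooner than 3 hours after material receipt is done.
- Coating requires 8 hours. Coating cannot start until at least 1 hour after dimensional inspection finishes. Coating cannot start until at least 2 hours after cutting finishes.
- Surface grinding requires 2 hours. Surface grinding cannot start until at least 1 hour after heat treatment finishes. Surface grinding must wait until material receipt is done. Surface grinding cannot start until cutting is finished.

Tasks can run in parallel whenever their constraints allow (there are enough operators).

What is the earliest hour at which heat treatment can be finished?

27

Material receipt has no prerequisites, so it starts at hour 0 and finishes at hour 8.
After material receipt (finishes hour 8, plus 3-hour gap → hour 11), cutting can start at hour 11 and finishes at hour 19.
Heat treatment cannot begin until cutting (finishes hour 19, plus 1-hour gap → hour 20). It runs from hour 20 to 20 + 7 = hour 27.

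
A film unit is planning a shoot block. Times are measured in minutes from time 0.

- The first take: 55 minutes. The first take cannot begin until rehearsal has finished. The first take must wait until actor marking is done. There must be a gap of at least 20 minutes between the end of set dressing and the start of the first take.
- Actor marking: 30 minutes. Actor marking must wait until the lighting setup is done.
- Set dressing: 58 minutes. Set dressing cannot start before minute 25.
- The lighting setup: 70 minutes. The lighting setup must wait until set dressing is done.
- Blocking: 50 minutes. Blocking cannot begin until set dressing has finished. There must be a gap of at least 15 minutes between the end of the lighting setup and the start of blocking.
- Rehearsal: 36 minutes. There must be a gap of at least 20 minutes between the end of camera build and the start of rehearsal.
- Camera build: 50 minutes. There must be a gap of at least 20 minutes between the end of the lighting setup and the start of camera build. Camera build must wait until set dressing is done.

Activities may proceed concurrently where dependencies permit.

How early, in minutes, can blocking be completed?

Set dressing cannot begin until its own release at minute 25. It runs from minute 25 to 25 + 58 = minute 83.
After set dressing (finishes minute 83), the lighting setup can start at minute 83 and finishes at minute 153.
For blocking: set dressing (finishes minute 83); the lighting setup (finishes minute 153, plus 15-minute gap → minute 168). Taking the maximum gives a start of minute 168, and it finishes at 168 + 50 = minute 218.

218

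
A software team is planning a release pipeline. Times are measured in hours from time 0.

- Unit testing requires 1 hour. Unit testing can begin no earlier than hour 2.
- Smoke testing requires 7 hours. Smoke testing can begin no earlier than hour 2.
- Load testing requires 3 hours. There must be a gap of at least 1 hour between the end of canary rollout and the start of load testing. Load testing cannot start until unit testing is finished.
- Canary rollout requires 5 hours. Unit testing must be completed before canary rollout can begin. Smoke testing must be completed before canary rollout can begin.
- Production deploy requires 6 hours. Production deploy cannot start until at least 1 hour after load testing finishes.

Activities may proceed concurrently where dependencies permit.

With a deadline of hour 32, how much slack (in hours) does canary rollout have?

7

Smoke testing waits on its own release at hour 2, so it starts at hour 2 and finishes at 2 + 7 = hour 9.
After its own release at hour 2, unit testing can start at hour 2 and finishes at hour 3.
For canary rollout: unit testing (finishes hour 3); smoke testing (finishes hour 9). Taking the maximum gives a start of hour 9, and it finishes at 9 + 5 = hour 14.

Working backward from the deadline:
Nothing follows production deploy; the deadline of hour 32 is its only limit. It must start by 32 − 6 = hour 26.
Load testing feeds into production deploy (must start by hour 26, minus 1-hour gap → hour 25); so load testing must finish by hour 25 and therefore start by hour 22.
Canary rollout must finish before load testing (must start by hour 22, minus 1-hour gap → hour 21). With a 5-hour duration, canary rollout must start by 21 − 5 = hour 16.
So canary rollout can start as early as hour 9 and as late as hour 16, giving 16 − 9 = 7 hours of slack.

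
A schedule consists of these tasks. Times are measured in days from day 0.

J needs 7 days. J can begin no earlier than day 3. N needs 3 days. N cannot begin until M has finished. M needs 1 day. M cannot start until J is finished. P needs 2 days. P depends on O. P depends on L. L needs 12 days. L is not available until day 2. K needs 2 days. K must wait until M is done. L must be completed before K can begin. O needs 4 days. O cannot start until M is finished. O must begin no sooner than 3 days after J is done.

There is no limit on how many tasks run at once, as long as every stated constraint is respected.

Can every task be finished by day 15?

No

L cannot begin until its own release at day 2. It runs from day 2 to 2 + 12 = day 14.
J waits on its own release at day 3, so it starts at day 3 and finishes at 3 + 7 = day 10.
After J (finishes day 10), M can start at day 10 and finishes at day 11.
O cannot start until M (finishes day 11); J (finishes day 10, plus 3-day gap → day 13). The controlling bound is day 13, so O finishes at 13 + 4 = day 17.
P needs all of O (finishes day 17); L (finishes day 14). That puts its earliest start at day 17; it finishes at 17 + 2 = day 19.
N waits on M (finishes day 11), so it starts at day 11 and finishes at 11 + 3 = day 14.
K needs all of M (finishes day 11); L (finishes day 14). That puts its earliest start at day 14; it finishes at 14 + 2 = day 16.
The earliest everything can be done is day 19, which is after the deadline of 15, so it is not possible.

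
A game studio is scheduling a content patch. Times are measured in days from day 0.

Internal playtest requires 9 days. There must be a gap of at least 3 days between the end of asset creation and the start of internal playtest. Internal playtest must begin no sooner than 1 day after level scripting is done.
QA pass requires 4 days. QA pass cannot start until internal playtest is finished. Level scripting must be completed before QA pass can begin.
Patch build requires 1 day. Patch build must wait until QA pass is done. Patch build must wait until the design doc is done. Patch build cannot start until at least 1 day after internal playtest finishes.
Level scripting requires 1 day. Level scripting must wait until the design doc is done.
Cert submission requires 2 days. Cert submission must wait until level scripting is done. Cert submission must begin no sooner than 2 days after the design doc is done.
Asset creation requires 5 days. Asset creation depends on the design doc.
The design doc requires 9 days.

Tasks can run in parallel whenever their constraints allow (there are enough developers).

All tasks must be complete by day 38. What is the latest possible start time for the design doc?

Patch build has no dependents, so it just needs to finish by day 38. Starting by 38 − 1 = day 37 achieves that.
QA pass feeds into patch build (must start by day 37); so QA pass must finish by day 37 and therefore start by day 33.
For internal playtest: QA pass (must start by day 33); patch build (must start by day 37, minus 1-day gap → day 36). The most restrictive is day 33; with a 9-day duration, internal playtest must start by day 24.
Asset creation has to be done before internal playtest (must start by day 24, minus 3-day gap → day 21). That means finishing by day 21, i.e. starting by 21 − 5 = day 16.
Nothing follows cert submission; the deadline of day 38 is its only limit. It must start by 38 − 2 = day 36.
For level scripting: internal playtest (must start by day 24, minus 1-day gap → day 23); QA pass (must start by day 33); cert submission (must start by day 36). The most restrictive is day 23; with a 1-day duration, level scripting must start by day 22.
For the design doc: asset creation (must start by day 16); level scripting (must start by day 22); cert submission (must start by day 36, minus 2-day gap → day 34); patch build (must start by day 37). The most restrictive is day 16; with a 9-day duration, the design doc must start by day 7.

7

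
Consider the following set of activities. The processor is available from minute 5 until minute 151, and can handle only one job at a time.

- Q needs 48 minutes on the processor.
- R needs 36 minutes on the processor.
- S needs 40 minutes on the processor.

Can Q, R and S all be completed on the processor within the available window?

Yes

The processor window is 151 − 5 = 146 minutes.
Running back to back, the jobs need 48 + 36 + 40 = 124 minutes on the processor.
Since 124 ≤ 146, they fit within the window.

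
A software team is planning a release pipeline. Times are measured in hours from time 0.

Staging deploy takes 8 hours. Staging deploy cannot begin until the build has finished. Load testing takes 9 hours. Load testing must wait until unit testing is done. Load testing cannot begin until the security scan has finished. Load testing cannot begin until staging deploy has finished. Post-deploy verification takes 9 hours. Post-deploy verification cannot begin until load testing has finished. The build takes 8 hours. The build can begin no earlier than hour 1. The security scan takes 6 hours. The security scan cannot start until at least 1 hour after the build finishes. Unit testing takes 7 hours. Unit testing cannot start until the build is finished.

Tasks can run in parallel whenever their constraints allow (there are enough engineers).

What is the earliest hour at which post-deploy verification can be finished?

After its own release at hour 1, the build can start at hour 1 and finishes at hour 9.
After the build (finishes hour 9), staging deploy can start at hour 9 and finishes at hour 17.
After the build (finishes hour 9, plus 1-hour gap → hour 10), the security scan can start at hour 10 and finishes at hour 16.
Unit testing waits on the build (finishes hour 9), so it starts at hour 9 and finishes at 9 + 7 = hour 16.
Load testing cannot start until unit testing (finishes hour 16); the security scan (finishes hour 16); staging deploy (finishes hour 17). The controlling bound is hour 17, so load testing finishes at 17 + 9 = hour 26.
Post-deploy verification cannot begin until load testing (finishes hour 26). It runs from hour 26 to 26 + 9 = hour 35.

35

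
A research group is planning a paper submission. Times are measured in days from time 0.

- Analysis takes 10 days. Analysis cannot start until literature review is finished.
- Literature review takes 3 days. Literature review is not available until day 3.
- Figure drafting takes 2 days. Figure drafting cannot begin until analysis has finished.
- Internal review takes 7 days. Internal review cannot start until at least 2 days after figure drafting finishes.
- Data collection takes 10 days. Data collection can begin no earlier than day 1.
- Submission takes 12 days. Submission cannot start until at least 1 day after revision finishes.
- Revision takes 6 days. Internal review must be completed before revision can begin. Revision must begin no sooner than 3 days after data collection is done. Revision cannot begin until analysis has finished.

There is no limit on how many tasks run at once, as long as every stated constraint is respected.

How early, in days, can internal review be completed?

27

After its own release at day 3, literature review can start at day 3 and finishes at day 6.
Analysis cannot begin until literature review (finishes day 6). It runs from day 6 to 6 + 10 = day 16.
Figure drafting cannot begin until analysis (finishes day 16). It runs from day 16 to 16 + 2 = day 18.
Internal review cannot begin until figure drafting (finishes day 18, plus 2-day gap → day 20). It runs from day 20 to 20 + 7 = day 27.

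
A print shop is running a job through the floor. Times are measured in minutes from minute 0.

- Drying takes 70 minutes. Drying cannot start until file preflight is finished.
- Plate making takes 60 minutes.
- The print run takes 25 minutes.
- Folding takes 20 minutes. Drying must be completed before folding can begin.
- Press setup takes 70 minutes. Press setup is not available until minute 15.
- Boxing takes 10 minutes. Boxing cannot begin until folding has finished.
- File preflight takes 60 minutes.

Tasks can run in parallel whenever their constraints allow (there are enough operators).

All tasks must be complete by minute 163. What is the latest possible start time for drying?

Nothing follows boxing; the deadline of minute 163 is its only limit. It must start by 163 − 10 = minute 153.
Folding feeds into boxing (must start by minute 153); so folding must finish by minute 153 and therefore start by minute 133.
Drying must finish before folding (must start by minute 133). With a 70-minute duration, drying must start by 133 − 70 = minute 63.

63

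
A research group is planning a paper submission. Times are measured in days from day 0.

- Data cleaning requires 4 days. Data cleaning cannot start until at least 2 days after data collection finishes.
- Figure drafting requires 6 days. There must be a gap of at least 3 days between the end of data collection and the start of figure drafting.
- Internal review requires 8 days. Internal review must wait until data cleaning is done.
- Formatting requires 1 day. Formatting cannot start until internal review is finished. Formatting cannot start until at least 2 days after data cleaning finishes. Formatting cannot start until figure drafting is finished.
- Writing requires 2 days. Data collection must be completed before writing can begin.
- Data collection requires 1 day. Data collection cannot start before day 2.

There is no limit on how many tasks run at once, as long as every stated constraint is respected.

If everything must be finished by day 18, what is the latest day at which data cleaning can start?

To finish by day 18, formatting (duration 1) must start no later than day 17.
Internal review has to be done before formatting (must start by day 17). That means finishing by day 17, i.e. starting by 17 − 8 = day 9.
Data cleaning must finish in time for internal review (must start by day 9); formatting (must start by day 17, minus 2-day gap → day 15). The tightest is day 9, so data cleaning must start by 9 − 4 = day 5.

5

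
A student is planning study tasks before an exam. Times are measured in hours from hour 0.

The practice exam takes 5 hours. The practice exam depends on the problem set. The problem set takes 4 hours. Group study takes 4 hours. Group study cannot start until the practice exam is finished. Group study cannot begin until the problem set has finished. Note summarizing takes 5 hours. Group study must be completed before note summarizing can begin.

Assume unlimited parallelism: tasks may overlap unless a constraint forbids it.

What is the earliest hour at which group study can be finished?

13

The problem set has no prerequisites, so it starts at hour 0 and finishes at hour 4.
The practice exam cannot begin until the problem set (finishes hour 4). It runs from hour 4 to 4 + 5 = hour 9.
Group study has to wait for the practice exam (finishes hour 9); the problem set (finishes hour 4). The latest of these is hour 9, so group study runs hour 9 to 9 + 4 = hour 13.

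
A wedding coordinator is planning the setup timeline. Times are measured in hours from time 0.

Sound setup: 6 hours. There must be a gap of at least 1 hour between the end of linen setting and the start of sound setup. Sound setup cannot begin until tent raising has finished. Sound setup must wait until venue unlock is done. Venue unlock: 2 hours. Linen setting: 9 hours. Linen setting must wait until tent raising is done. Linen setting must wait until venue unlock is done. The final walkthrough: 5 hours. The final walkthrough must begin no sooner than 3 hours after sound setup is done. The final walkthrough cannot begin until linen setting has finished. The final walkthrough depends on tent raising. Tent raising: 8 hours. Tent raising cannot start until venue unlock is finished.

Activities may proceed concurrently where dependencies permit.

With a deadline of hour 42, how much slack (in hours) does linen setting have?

Venue unlock has no prerequisites, so it starts at hour 0 and finishes at hour 2.
After venue unlock (finishes hour 2), tent raising can start at hour 2 and finishes at hour 10.
Linen setting needs all of tent raising (finishes hour 10); venue unlock (finishes hour 2). That puts its earliest start at hour 10; it finishes at 10 + 9 = hour 19.

Working backward from the deadline:
The final walkthrough must finish by hour 42; it takes 5 hours, so it must start by 42 − 5 = hour 37.
Sound setup has to be done before the final walkthrough (must start by hour 37, minus 3-hour gap → hour 34). That means finishing by hour 34, i.e. starting by 34 − 6 = hour 28.
Linen setting has several dependents: sound setup (must start by hour 28, minus 1-hour gap → hour 27); the final walkthrough (must start by hour 37). The earliest of those limits is hour 27, so linen setting must start by 27 − 9 = hour 18.
So linen setting can start as early as hour 10 and as late as hour 18, giving 18 − 10 = 8 hours of slack.

8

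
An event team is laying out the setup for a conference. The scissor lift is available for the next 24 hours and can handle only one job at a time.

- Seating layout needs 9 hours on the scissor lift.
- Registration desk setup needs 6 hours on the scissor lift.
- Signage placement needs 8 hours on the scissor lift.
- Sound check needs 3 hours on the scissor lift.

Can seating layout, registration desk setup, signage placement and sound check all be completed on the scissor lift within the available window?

Running back to back, the jobs need 9 + 6 + 8 + 3 = 26 hours on the scissor lift.
Since 26 > 24, they cannot all fit.

No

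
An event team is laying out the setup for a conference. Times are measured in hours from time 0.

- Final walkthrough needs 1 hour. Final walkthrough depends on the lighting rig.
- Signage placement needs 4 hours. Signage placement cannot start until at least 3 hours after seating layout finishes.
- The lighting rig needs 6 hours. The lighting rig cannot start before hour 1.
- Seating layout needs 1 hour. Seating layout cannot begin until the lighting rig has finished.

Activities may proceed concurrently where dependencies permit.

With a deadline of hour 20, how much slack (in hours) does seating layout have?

5

The lighting rig cannot begin until its own release at hour 1. It runs from hour 1 to 1 + 6 = hour 7.
After the lighting rig (finishes hour 7), seating layout can start at hour 7 and finishes at hour 8.

Working backward from the deadline:
Signage placement must finish by hour 20; it takes 4 hours, so it must start by 20 − 4 = hour 16.
Seating layout feeds into signage placement (must start by hour 16, minus 3-hour gap → hour 13); so seating layout must finish by hour 13 and therefore start by hour 12.
So seating layout can start as early as hour 7 and as late as hour 12, giving 12 − 7 = 5 hours of slack.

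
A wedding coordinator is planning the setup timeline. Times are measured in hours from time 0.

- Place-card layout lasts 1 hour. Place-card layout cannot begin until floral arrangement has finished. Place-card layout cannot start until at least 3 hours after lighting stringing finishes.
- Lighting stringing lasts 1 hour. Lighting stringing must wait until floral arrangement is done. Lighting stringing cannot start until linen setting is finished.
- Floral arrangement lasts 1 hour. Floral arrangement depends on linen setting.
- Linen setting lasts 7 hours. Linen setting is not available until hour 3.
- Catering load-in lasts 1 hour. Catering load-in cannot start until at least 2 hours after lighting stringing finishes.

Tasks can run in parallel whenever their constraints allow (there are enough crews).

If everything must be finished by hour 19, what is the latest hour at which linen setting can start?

Catering load-in must finish by hour 19; it takes 1 hour, so it must start by 19 − 1 = hour 18.
To finish by hour 19, place-card layout (duration 1) must start no later than hour 18.
Lighting stringing must finish in time for catering load-in (must start by hour 18, minus 2-hour gap → hour 16); place-card layout (must start by hour 18, minus 3-hour gap → hour 15). The tightest is hour 15, so lighting stringing must start by 15 − 1 = hour 14.
Floral arrangement feeds lighting stringing (must start by hour 14); place-card layout (must start by hour 18). Taking the minimum, floral arrangement must finish by hour 14 and start by 14 − 1 = hour 13.
Linen setting must finish in time for floral arrangement (must start by hour 13); lighting stringing (must start by hour 14). The tightest is hour 13, so linen setting must start by 13 − 7 = hour 6.

6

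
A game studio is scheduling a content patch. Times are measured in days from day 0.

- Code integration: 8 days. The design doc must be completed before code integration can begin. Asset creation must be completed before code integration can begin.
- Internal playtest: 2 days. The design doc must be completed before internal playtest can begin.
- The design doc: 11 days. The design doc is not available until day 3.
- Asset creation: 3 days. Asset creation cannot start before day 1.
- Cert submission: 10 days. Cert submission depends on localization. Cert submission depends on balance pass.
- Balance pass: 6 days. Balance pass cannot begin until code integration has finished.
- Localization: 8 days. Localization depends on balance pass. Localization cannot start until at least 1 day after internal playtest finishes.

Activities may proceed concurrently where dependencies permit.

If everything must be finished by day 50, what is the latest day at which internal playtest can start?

29

To finish by day 50, cert submission (duration 10) must start no later than day 40.
Localization has to be done before cert submission (must start by day 40). That means finishing by day 40, i.e. starting by 40 − 8 = day 32.
Internal playtest has to be done before localization (must start by day 32, minus 1-day gap → day 31). That means finishing by day 31, i.e. starting by 31 − 2 = day 29.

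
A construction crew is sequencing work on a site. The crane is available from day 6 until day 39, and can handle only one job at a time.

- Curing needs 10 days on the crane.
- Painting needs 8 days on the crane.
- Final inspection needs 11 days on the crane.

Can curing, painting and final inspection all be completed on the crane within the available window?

The crane window is 39 − 6 = 33 days.
Running back to back, the jobs need 10 + 8 + 11 = 29 days on the crane.
Since 29 ≤ 33, they fit within the window.

Yes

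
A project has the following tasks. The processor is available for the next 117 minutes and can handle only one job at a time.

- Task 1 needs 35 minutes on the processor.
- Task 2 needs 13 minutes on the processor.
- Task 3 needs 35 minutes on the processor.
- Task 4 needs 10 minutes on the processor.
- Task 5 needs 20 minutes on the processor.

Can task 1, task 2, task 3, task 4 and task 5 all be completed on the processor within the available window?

Running back to back, the jobs need 35 + 13 + 35 + 10 + 20 = 113 minutes on the processor.
Since 113 ≤ 117, they fit within the window.

Yes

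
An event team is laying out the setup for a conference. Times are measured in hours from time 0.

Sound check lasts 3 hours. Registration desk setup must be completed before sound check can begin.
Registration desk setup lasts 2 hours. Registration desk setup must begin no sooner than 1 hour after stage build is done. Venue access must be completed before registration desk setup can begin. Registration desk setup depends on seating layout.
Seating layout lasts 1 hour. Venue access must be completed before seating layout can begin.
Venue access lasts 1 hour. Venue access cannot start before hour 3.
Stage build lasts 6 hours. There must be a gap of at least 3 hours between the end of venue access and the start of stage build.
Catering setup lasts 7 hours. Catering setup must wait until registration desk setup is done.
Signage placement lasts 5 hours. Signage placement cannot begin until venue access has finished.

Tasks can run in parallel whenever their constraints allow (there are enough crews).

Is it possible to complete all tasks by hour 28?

After its own release at hour 3, venue access can start at hour 3 and finishes at hour 4.
Signage placement cannot begin until venue access (finishes hour 4). It runs from hour 4 to 4 + 5 = hour 9.
Seating layout waits on venue access (finishes hour 4), so it starts at hour 4 and finishes at 4 + 1 = hour 5.
After venue access (finishes hour 4, plus 3-hour gap → hour 7), stage build can start at hour 7 and finishes at hour 13.
Registration desk setup needs all of stage build (finishes hour 13, plus 1-hour gap → hour 14); venue access (finishes hour 4); seating layout (finishes hour 5). That puts its earliest start at hour 14; it finishes at 14 + 2 = hour 16.
Sound check cannot begin until registration desk setup (finishes hour 16). It runs from hour 16 to 16 + 3 = hour 19.
After registration desk setup (finishes hour 16), catering setup can start at hour 16 and finishes at hour 23.
Every task is finished by hour 23, which is no later than the deadline of 28, so the schedule is feasible.

Yes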